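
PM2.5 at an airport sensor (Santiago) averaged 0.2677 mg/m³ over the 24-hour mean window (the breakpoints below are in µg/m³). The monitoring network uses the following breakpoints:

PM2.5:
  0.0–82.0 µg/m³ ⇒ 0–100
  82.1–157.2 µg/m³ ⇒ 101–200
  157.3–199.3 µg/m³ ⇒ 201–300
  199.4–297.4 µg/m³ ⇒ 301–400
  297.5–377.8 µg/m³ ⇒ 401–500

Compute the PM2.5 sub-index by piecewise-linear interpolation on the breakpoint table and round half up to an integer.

370

Convert: 0.2677 mg/m³ = 267.7 µg/m³.
PM2.5: 267.7 lies in 199.4–297.4, so I_lo=301, I_hi=400, C_lo=199.4, C_hi=297.4.
(400−301)/(297.4−199.4) × (267.7−199.4) + 301 = 99/98.0 × 68.3 + 301 ≈ 370.00 → 370.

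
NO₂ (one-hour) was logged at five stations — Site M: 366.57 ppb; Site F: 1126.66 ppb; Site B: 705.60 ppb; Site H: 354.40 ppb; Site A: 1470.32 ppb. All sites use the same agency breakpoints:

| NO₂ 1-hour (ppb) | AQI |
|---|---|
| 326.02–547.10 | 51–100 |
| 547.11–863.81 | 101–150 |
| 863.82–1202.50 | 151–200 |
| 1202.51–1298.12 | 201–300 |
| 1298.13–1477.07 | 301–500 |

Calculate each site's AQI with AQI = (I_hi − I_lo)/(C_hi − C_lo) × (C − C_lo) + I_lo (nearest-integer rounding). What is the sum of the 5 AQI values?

924

Site M 366.57: bracket 326.02–547.10 → index 51–100; slope 49/221.08, offset 40.55.
AQI = 51 + 49/221.08·40.55 ≈ 59.99 ⇒ 60.
Site F 1126.66: bracket 863.82–1202.50 → index 151–200; slope 49/338.68, offset 262.84.
AQI = 151 + 49/338.68·262.84 ≈ 189.03 ⇒ 189.
Site B 705.60: bracket 547.11–863.81 → index 101–150; slope 49/316.70, offset 158.49.
AQI = 101 + 49/316.70·158.49 ≈ 125.52 ⇒ 126.
Site H: 354.40 lies in 326.02–547.10, so I_lo=51, I_hi=100, C_lo=326.02, C_hi=547.10.
(100−51)/(547.10−326.02) × (354.40−326.02) + 51 = 49/221.08 × 28.38 + 51 ≈ 57.29 → 57.
Site A: 1470.32 lies in 1298.13–1477.07, so I_lo=301, I_hi=500, C_lo=1298.13, C_hi=1477.07.
(500−301)/(1477.07−1298.13) × (1470.32−1298.13) + 301 = 199/178.94 × 172.19 + 301 ≈ 492.49 → 492.
AQIs: Site M=60, Site F=189, Site B=126, Site H=57, Site A=492. Sum = 60 + 189 + 126 + 57 + 492 = 924.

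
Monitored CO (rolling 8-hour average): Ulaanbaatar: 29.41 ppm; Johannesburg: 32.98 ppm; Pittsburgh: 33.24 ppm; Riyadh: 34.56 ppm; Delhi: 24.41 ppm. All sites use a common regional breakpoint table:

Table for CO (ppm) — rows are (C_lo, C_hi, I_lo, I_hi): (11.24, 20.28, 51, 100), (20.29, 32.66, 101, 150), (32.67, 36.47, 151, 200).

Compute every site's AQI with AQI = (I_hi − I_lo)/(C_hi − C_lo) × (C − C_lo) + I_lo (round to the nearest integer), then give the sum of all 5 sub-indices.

Ulaanbaatar: row 20.29–32.66 (AQI 101–150). (150−101)·(29.41−20.29)/(32.66−20.29) + 101 = 49·9.12/12.37 + 101 ≈ 137.13 → 137.
Johannesburg: 32.98 ∈ [32.67, 36.47] ↔ index [151, 200].
151 + (32.98−32.67)·(200−151)/(36.47−32.67) = 151 + 0.31·49/3.80 ≈ 155.00, so AQI = 155.
Pittsburgh: 33.24 lies in 32.67–36.47, so I_lo=151, I_hi=200, C_lo=32.67, C_hi=36.47.
(200−151)/(36.47−32.67) × (33.24−32.67) + 151 = 49/3.80 × 0.57 + 151 ≈ 158.35 → 158.
Riyadh: row 32.67–36.47 (AQI 151–200). (200−151)·(34.56−32.67)/(36.47−32.67) + 151 = 49·1.89/3.80 + 151 ≈ 175.37 → 175.
Delhi: row 20.29–32.66 (AQI 101–150). (150−101)·(24.41−20.29)/(32.66−20.29) + 101 = 49·4.12/12.37 + 101 ≈ 117.32 → 117.
AQIs: Ulaanbaatar=137, Johannesburg=155, Pittsburgh=158, Riyadh=175, Delhi=117. Sum = 137 + 155 + 158 + 175 + 117 = 742.

742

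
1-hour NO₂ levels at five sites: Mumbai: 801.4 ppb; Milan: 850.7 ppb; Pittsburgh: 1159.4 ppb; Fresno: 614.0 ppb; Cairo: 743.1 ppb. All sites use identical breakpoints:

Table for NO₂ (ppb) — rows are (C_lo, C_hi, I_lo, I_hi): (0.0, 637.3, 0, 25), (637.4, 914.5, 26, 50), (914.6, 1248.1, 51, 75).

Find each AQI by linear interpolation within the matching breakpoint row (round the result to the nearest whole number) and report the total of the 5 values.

212

Mumbai: row 637.4–914.5 (AQI 26–50). (50−26)·(801.4−637.4)/(914.5−637.4) + 26 = 24·164.0/277.1 + 26 ≈ 40.20 → 40.
Milan: row 637.4–914.5 (AQI 26–50). (50−26)·(850.7−637.4)/(914.5−637.4) + 26 = 24·213.3/277.1 + 26 ≈ 44.47 → 44.
Pittsburgh: 1159.4 ∈ [914.6, 1248.1] ↔ index [51, 75].
51 + (1159.4−914.6)·(75−51)/(1248.1−914.6) = 51 + 244.8·24/333.5 ≈ 68.62, so AQI = 69.
Fresno: 614.0 ∈ [0.0, 637.3] ↔ index [0, 25].
0 + (614.0−0.0)·(25−0)/(637.3−0.0) = 0 + 614.0·25/637.3 ≈ 24.09, so AQI = 24.
Cairo: 743.1 ∈ [637.4, 914.5] ↔ index [26, 50].
26 + (743.1−637.4)·(50−26)/(914.5−637.4) = 26 + 105.7·24/277.1 ≈ 35.15, so AQI = 35.
AQIs: Mumbai=40, Milan=44, Pittsburgh=69, Fresno=24, Cairo=35. Sum = 40 + 44 + 69 + 24 + 35 = 212.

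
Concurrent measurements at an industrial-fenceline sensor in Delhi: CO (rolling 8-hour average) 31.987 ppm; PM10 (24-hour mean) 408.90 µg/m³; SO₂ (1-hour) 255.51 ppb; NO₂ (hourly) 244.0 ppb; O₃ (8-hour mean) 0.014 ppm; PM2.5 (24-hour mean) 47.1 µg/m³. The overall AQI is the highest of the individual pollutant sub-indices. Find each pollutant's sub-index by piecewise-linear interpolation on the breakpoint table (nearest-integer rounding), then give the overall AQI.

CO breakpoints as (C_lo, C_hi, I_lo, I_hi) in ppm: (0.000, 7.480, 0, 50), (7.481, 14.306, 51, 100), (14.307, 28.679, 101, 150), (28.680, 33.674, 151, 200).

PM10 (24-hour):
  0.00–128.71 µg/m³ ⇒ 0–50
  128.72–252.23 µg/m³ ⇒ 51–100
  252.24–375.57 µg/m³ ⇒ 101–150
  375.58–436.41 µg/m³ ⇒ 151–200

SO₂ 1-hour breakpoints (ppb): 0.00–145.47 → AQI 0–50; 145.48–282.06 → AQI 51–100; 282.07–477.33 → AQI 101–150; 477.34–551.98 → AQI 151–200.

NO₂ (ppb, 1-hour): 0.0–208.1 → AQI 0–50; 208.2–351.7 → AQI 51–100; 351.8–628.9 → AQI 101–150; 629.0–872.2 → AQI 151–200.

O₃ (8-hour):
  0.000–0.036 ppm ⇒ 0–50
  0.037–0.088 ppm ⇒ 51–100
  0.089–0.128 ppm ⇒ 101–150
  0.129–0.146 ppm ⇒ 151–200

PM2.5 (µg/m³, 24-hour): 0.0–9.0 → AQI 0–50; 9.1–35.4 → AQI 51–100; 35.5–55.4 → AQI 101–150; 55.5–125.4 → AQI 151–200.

183

CO: row 28.680–33.674 (AQI 151–200). (200−151)·(31.987−28.680)/(33.674−28.680) + 151 = 49·3.307/4.994 + 151 ≈ 183.45 → 183.
PM10 408.90: bracket 375.58–436.41 → index 151–200; slope 49/60.83, offset 33.32.
AQI = 151 + 49/60.83·33.32 ≈ 177.84 ⇒ 178.
SO₂ 255.51: bracket 145.48–282.06 → index 51–100; slope 49/136.58, offset 110.03.
AQI = 51 + 49/136.58·110.03 ≈ 90.47 ⇒ 90.
NO₂: 244.0 lies in 208.2–351.7, so I_lo=51, I_hi=100, C_lo=208.2, C_hi=351.7.
(100−51)/(351.7−208.2) × (244.0−208.2) + 51 = 49/143.5 × 35.8 + 51 ≈ 63.22 → 63.
O₃ 0.014: bracket 0.000–0.036 → index 0–50; slope 50/0.036, offset 0.014.
AQI = 0 + 50/0.036·0.014 ≈ 19.44 ⇒ 19.
PM2.5: 47.1 lies in 35.5–55.4, so I_lo=101, I_hi=150, C_lo=35.5, C_hi=55.4.
(150−101)/(55.4−35.5) × (47.1−35.5) + 101 = 49/19.9 × 11.6 + 101 ≈ 129.56 → 130.
Sub-indices: CO→183, PM10→178, SO₂→90, NO₂→63, O₃→19, PM2.5→130. Overall AQI = max = 183; dominant pollutant is CO.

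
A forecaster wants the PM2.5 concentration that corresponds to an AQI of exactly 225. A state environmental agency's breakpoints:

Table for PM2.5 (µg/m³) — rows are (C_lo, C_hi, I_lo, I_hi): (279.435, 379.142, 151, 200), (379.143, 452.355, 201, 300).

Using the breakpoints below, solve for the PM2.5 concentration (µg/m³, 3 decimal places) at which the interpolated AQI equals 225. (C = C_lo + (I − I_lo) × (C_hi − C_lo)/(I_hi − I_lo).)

396.891

AQI 225 lies in the 201–300 band, which corresponds to 379.143–452.355 µg/m³.
C = 379.143 + (225−201)×(452.355−379.143)/(300−201) = 379.143 + 24×73.212/99 ≈ 396.89136 µg/m³ → 396.891 µg/m³ to 3 dp.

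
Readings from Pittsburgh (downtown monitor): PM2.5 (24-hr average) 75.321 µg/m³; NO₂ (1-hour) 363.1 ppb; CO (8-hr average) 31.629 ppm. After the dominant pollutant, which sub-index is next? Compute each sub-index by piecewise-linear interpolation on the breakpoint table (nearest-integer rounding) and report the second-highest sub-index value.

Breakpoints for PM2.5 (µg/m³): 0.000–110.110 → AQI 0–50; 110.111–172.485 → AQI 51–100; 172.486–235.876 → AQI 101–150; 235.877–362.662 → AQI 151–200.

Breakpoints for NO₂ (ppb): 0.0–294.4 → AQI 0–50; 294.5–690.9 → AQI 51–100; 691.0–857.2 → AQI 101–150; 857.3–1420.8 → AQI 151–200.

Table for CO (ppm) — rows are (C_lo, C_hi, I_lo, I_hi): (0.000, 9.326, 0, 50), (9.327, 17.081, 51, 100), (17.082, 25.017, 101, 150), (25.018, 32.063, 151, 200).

PM2.5: row 0.000–110.110 (AQI 0–50). (50−0)·(75.321−0.000)/(110.110−0.000) + 0 = 50·75.321/110.110 + 0 ≈ 34.20 → 34.
NO₂ 363.1: bracket 294.5–690.9 → index 51–100; slope 49/396.4, offset 68.6.
AQI = 51 + 49/396.4·68.6 ≈ 59.48 ⇒ 59.
CO 31.629: bracket 25.018–32.063 → index 151–200; slope 49/7.045, offset 6.611.
AQI = 151 + 49/7.045·6.611 ≈ 196.98 ⇒ 197.
Sub-indices: PM2.5→34, NO₂→59, CO→197. Ranked high→low: 197, 59, 34. Second-highest sub-index = 59.

59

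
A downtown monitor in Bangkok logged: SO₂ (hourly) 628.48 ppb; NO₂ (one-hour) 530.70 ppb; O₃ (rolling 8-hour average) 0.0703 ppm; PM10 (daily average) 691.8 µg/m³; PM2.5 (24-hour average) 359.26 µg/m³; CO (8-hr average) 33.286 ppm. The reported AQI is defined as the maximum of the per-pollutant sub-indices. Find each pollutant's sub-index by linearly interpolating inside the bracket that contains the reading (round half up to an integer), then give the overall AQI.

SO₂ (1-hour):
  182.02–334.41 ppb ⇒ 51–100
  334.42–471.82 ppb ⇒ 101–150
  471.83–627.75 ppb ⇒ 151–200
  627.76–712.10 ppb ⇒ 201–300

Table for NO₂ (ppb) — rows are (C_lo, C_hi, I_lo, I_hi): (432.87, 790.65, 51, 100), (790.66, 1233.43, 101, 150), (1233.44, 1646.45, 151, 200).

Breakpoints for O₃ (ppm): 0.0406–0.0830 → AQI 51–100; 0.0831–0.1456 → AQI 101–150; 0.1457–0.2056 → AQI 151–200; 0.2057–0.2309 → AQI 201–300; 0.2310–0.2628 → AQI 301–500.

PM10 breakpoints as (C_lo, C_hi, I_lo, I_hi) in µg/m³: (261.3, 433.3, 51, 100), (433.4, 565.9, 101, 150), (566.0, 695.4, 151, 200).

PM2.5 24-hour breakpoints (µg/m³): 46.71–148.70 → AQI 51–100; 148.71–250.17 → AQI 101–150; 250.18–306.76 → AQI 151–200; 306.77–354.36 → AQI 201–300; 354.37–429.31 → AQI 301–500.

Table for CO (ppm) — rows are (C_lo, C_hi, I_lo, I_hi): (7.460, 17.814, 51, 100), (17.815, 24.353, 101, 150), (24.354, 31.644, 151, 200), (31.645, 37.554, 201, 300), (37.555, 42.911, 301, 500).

SO₂ 628.48: bracket 627.76–712.10 → index 201–300; slope 99/84.34, offset 0.72.
AQI = 201 + 99/84.34·0.72 ≈ 201.85 ⇒ 202.
NO₂: 530.70 ∈ [432.87, 790.65] ↔ index [51, 100].
51 + (530.70−432.87)·(100−51)/(790.65−432.87) = 51 + 97.83·49/357.78 ≈ 64.40, so AQI = 64.
O₃: 0.0703 lies in 0.0406–0.0830, so I_lo=51, I_hi=100, C_lo=0.0406, C_hi=0.0830.
(100−51)/(0.0830−0.0406) × (0.0703−0.0406) + 51 = 49/0.0424 × 0.0297 + 51 ≈ 85.32 → 85.
PM10: 691.8 ∈ [566.0, 695.4] ↔ index [151, 200].
151 + (691.8−566.0)·(200−151)/(695.4−566.0) = 151 + 125.8·49/129.4 ≈ 198.64, so AQI = 199.
PM2.5: 359.26 lies in 354.37–429.31, so I_lo=301, I_hi=500, C_lo=354.37, C_hi=429.31.
(500−301)/(429.31−354.37) × (359.26−354.37) + 301 = 199/74.94 × 4.89 + 301 ≈ 313.99 → 314.
CO 33.286: bracket 31.645–37.554 → index 201–300; slope 99/5.909, offset 1.641.
AQI = 201 + 99/5.909·1.641 ≈ 228.49 ⇒ 228.
Sub-indices: SO₂→202, NO₂→64, O₃→85, PM10→199, PM2.5→314, CO→228. Overall AQI = max = 314; dominant pollutant is PM2.5.
AQI 314: Hazardous.

314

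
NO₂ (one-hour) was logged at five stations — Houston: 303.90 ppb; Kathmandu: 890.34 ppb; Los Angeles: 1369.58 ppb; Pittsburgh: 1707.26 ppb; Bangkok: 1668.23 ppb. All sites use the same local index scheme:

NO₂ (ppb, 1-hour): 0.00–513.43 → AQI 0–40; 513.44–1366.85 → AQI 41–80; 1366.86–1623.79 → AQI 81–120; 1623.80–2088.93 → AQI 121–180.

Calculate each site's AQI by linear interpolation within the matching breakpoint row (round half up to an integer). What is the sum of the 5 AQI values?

422

Houston: row 0.00–513.43 (AQI 0–40). (40−0)·(303.90−0.00)/(513.43−0.00) + 0 = 40·303.90/513.43 + 0 ≈ 23.68 → 24.
Kathmandu: 890.34 lies in 513.44–1366.85, so I_lo=41, I_hi=80, C_lo=513.44, C_hi=1366.85.
(80−41)/(1366.85−513.44) × (890.34−513.44) + 41 = 39/853.41 × 376.90 + 41 ≈ 58.22 → 58.
Los Angeles: row 1366.86–1623.79 (AQI 81–120). (120−81)·(1369.58−1366.86)/(1623.79−1366.86) + 81 = 39·2.72/256.93 + 81 ≈ 81.41 → 81.
Pittsburgh 1707.26: bracket 1623.80–2088.93 → index 121–180; slope 59/465.13, offset 83.46.
AQI = 121 + 59/465.13·83.46 ≈ 131.59 ⇒ 132.
Bangkok: 1668.23 lies in 1623.80–2088.93, so I_lo=121, I_hi=180, C_lo=1623.80, C_hi=2088.93.
(180−121)/(2088.93−1623.80) × (1668.23−1623.80) + 121 = 59/465.13 × 44.43 + 121 ≈ 126.64 → 127.
AQIs: Houston=24, Kathmandu=58, Los Angeles=81, Pittsburgh=132, Bangkok=127. Sum = 24 + 58 + 81 + 132 + 127 = 422.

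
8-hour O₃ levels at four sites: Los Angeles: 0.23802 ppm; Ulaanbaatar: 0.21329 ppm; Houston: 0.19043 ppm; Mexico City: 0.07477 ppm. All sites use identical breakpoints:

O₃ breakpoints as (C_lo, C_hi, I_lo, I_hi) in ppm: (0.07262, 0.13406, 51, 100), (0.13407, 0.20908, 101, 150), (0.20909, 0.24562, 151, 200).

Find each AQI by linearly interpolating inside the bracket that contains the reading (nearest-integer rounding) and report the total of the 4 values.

Los Angeles: 0.23802 ∈ [0.20909, 0.24562] ↔ index [151, 200].
151 + (0.23802−0.20909)·(200−151)/(0.24562−0.20909) = 151 + 0.02893·49/0.03653 ≈ 189.81, so AQI = 190.
Ulaanbaatar: 0.21329 lies in 0.20909–0.24562, so I_lo=151, I_hi=200, C_lo=0.20909, C_hi=0.24562.
(200−151)/(0.24562−0.20909) × (0.21329−0.20909) + 151 = 49/0.03653 × 0.00420 + 151 ≈ 156.63 → 157.
Houston: 0.19043 ∈ [0.13407, 0.20908] ↔ index [101, 150].
101 + (0.19043−0.13407)·(150−101)/(0.20908−0.13407) = 101 + 0.05636·49/0.07501 ≈ 137.82, so AQI = 138.
Mexico City: row 0.07262–0.13406 (AQI 51–100). (100−51)·(0.07477−0.07262)/(0.13406−0.07262) + 51 = 49·0.00215/0.06144 + 51 ≈ 52.71 → 53.
AQIs: Los Angeles=190, Ulaanbaatar=157, Houston=138, Mexico City=53. Sum = 190 + 157 + 138 + 53 = 538.

538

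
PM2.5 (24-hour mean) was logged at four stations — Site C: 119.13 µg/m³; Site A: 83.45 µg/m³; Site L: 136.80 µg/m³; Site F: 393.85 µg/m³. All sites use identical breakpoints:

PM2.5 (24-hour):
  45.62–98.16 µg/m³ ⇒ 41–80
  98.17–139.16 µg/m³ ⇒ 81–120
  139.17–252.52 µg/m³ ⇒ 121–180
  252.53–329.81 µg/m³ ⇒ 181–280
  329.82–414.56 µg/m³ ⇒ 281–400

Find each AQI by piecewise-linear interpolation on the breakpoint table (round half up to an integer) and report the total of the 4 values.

Site C: row 98.17–139.16 (AQI 81–120). (120−81)·(119.13−98.17)/(139.16−98.17) + 81 = 39·20.96/40.99 + 81 ≈ 100.94 → 101.
Site A: row 45.62–98.16 (AQI 41–80). (80−41)·(83.45−45.62)/(98.16−45.62) + 41 = 39·37.83/52.54 + 41 ≈ 69.08 → 69.
Site L: row 98.17–139.16 (AQI 81–120). (120−81)·(136.80−98.17)/(139.16−98.17) + 81 = 39·38.63/40.99 + 81 ≈ 117.75 → 118.
Site F: 393.85 lies in 329.82–414.56, so I_lo=281, I_hi=400, C_lo=329.82, C_hi=414.56.
(400−281)/(414.56−329.82) × (393.85−329.82) + 281 = 119/84.74 × 64.03 + 281 ≈ 370.92 → 371.
AQIs: Site C=101, Site A=69, Site L=118, Site F=371. Sum = 101 + 69 + 118 + 371 = 659.

659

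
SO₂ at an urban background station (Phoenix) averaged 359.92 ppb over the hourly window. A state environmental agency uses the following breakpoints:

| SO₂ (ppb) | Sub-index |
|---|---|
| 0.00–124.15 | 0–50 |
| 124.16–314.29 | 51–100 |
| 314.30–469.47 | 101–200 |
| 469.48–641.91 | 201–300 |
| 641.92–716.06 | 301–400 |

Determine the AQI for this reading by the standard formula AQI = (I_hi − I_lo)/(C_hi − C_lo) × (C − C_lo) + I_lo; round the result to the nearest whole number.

130

SO₂: row 314.30–469.47 (AQI 101–200). (200−101)·(359.92−314.30)/(469.47−314.30) + 101 = 99·45.62/155.17 + 101 ≈ 130.11 → 130.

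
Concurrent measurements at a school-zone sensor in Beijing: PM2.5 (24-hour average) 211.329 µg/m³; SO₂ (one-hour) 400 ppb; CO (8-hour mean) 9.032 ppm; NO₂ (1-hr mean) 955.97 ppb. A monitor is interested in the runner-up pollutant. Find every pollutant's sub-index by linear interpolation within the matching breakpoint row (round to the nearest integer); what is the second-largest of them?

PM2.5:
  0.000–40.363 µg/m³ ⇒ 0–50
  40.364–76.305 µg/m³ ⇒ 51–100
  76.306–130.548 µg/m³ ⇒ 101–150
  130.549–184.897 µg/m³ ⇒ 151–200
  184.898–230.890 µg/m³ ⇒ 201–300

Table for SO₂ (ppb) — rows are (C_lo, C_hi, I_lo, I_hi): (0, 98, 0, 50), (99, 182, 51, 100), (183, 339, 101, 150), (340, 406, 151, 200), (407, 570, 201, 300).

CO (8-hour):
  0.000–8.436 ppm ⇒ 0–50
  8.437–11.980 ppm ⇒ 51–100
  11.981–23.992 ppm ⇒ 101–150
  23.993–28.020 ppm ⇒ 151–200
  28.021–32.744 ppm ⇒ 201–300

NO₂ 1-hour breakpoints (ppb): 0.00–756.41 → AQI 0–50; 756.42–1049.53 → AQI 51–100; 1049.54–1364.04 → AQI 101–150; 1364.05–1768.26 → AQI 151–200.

PM2.5 211.329: bracket 184.898–230.890 → index 201–300; slope 99/45.992, offset 26.431.
AQI = 201 + 99/45.992·26.431 ≈ 257.89 ⇒ 258.
SO₂: row 340–406 (AQI 151–200). (200−151)·(400−340)/(406−340) + 151 = 49·60/66 + 151 ≈ 195.55 → 196.
CO: 9.032 ∈ [8.437, 11.980] ↔ index [51, 100].
51 + (9.032−8.437)·(100−51)/(11.980−8.437) = 51 + 0.595·49/3.543 ≈ 59.23, so AQI = 59.
NO₂: 955.97 lies in 756.42–1049.53, so I_lo=51, I_hi=100, C_lo=756.42, C_hi=1049.53.
(100−51)/(1049.53−756.42) × (955.97−756.42) + 51 = 49/293.11 × 199.55 + 51 ≈ 84.36 → 84.
Sub-indices: PM2.5→258, SO₂→196, CO→59, NO₂→84. Ranked high→low: 258, 196, 84, 59. Second-highest sub-index = 196.

196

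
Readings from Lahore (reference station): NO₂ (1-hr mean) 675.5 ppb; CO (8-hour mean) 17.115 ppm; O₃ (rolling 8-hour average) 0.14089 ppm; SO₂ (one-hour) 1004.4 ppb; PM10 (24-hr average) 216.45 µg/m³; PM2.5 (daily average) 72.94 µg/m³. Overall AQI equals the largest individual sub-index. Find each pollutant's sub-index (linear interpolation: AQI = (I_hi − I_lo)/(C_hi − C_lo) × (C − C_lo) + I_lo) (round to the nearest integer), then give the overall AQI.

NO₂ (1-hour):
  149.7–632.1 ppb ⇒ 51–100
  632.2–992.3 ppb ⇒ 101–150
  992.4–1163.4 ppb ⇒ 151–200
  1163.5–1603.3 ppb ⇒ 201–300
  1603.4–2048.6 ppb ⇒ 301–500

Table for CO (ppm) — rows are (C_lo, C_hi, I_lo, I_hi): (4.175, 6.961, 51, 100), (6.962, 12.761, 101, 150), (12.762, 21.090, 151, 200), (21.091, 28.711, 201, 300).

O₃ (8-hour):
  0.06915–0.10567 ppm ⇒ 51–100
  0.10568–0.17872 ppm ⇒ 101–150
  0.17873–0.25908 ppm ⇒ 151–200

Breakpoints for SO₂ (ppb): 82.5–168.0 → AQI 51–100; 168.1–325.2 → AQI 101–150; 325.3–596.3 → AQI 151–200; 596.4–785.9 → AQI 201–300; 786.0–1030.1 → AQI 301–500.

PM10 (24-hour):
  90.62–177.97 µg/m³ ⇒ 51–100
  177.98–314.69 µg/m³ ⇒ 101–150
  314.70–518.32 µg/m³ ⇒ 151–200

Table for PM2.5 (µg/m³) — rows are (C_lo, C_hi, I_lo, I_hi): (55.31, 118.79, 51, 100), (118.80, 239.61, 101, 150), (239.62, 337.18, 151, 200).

479

NO₂: 675.5 lies in 632.2–992.3, so I_lo=101, I_hi=150, C_lo=632.2, C_hi=992.3.
(150−101)/(992.3−632.2) × (675.5−632.2) + 101 = 49/360.1 × 43.3 + 101 ≈ 106.89 → 107.
CO 17.115: bracket 12.762–21.090 → index 151–200; slope 49/8.328, offset 4.353.
AQI = 151 + 49/8.328·4.353 ≈ 176.61 ⇒ 177.
O₃: 0.14089 lies in 0.10568–0.17872, so I_lo=101, I_hi=150, C_lo=0.10568, C_hi=0.17872.
(150−101)/(0.17872−0.10568) × (0.14089−0.10568) + 101 = 49/0.07304 × 0.03521 + 101 ≈ 124.62 → 125.
SO₂ 1004.4: bracket 786.0–1030.1 → index 301–500; slope 199/244.1, offset 218.4.
AQI = 301 + 199/244.1·218.4 ≈ 479.05 ⇒ 479.
PM10: 216.45 lies in 177.98–314.69, so I_lo=101, I_hi=150, C_lo=177.98, C_hi=314.69.
(150−101)/(314.69−177.98) × (216.45−177.98) + 101 = 49/136.71 × 38.47 + 101 ≈ 114.79 → 115.
PM2.5: 72.94 lies in 55.31–118.79, so I_lo=51, I_hi=100, C_lo=55.31, C_hi=118.79.
(100−51)/(118.79−55.31) × (72.94−55.31) + 51 = 49/63.48 × 17.63 + 51 ≈ 64.61 → 65.
Sub-indices: NO₂→107, CO→177, O₃→125, SO₂→479, PM10→115, PM2.5→65. Overall AQI = max = 479; dominant pollutant is SO₂.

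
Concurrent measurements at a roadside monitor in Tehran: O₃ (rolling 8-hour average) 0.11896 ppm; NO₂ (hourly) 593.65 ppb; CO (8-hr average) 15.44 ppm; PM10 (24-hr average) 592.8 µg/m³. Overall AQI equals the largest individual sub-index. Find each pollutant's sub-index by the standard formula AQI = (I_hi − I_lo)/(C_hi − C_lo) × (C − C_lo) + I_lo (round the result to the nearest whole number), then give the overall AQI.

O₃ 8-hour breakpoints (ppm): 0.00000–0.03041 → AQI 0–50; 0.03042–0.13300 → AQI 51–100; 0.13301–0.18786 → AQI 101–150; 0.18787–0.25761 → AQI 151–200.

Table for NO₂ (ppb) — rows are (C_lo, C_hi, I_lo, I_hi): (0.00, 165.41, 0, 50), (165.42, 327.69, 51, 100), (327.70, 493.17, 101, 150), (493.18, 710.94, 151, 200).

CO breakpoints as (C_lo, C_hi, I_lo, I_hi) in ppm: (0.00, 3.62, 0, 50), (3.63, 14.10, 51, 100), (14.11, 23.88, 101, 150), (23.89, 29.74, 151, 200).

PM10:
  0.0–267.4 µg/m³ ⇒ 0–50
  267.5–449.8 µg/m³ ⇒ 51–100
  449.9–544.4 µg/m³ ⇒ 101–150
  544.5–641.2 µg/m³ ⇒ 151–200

175

O₃: 0.11896 lies in 0.03042–0.13300, so I_lo=51, I_hi=100, C_lo=0.03042, C_hi=0.13300.
(100−51)/(0.13300−0.03042) × (0.11896−0.03042) + 51 = 49/0.10258 × 0.08854 + 51 ≈ 93.29 → 93.
NO₂: 593.65 lies in 493.18–710.94, so I_lo=151, I_hi=200, C_lo=493.18, C_hi=710.94.
(200−151)/(710.94−493.18) × (593.65−493.18) + 151 = 49/217.76 × 100.47 + 151 ≈ 173.61 → 174.
CO: 15.44 ∈ [14.11, 23.88] ↔ index [101, 150].
101 + (15.44−14.11)·(150−101)/(23.88−14.11) = 101 + 1.33·49/9.77 ≈ 107.67, so AQI = 108.
PM10: 592.8 lies in 544.5–641.2, so I_lo=151, I_hi=200, C_lo=544.5, C_hi=641.2.
(200−151)/(641.2−544.5) × (592.8−544.5) + 151 = 49/96.7 × 48.3 + 151 ≈ 175.47 → 175.
Sub-indices: O₃→93, NO₂→174, CO→108, PM10→175. Overall AQI = max = 175; dominant pollutant is PM10.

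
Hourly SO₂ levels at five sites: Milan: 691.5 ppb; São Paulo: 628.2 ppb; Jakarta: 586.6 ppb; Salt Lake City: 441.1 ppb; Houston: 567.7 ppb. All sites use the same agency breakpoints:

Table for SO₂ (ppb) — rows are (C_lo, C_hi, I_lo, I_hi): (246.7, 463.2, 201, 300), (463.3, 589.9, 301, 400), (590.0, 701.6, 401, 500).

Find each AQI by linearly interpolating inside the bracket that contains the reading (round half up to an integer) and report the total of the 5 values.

1996

Milan: 691.5 ∈ [590.0, 701.6] ↔ index [401, 500].
401 + (691.5−590.0)·(500−401)/(701.6−590.0) = 401 + 101.5·99/111.6 ≈ 491.04, so AQI = 491.
São Paulo: 628.2 lies in 590.0–701.6, so I_lo=401, I_hi=500, C_lo=590.0, C_hi=701.6.
(500−401)/(701.6−590.0) × (628.2−590.0) + 401 = 99/111.6 × 38.2 + 401 ≈ 434.89 → 435.
Jakarta: 586.6 ∈ [463.3, 589.9] ↔ index [301, 400].
301 + (586.6−463.3)·(400−301)/(589.9−463.3) = 301 + 123.3·99/126.6 ≈ 397.42, so AQI = 397.
Salt Lake City: row 246.7–463.2 (AQI 201–300). (300−201)·(441.1−246.7)/(463.2−246.7) + 201 = 99·194.4/216.5 + 201 ≈ 289.89 → 290.
Houston 567.7: bracket 463.3–589.9 → index 301–400; slope 99/126.6, offset 104.4.
AQI = 301 + 99/126.6·104.4 ≈ 382.64 ⇒ 383.
AQIs: Milan=491, São Paulo=435, Jakarta=397, Salt Lake City=290, Houston=383. Sum = 491 + 435 + 397 + 290 + 383 = 1996.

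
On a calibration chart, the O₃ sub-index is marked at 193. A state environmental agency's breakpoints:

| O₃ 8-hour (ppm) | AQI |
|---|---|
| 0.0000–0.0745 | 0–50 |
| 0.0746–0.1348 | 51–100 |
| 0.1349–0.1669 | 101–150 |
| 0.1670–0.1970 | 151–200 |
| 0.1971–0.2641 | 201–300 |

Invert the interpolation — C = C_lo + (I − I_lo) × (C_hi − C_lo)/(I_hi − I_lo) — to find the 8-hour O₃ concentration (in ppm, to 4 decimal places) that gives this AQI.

AQI 193 lies in the 151–200 band, which corresponds to 0.1670–0.1970 ppm.
C = 0.1670 + (193−151)×(0.1970−0.1670)/(200−151) = 0.1670 + 42×0.0300/49 ≈ 0.192714 ppm → 0.1927 ppm to 4 dp.

0.1927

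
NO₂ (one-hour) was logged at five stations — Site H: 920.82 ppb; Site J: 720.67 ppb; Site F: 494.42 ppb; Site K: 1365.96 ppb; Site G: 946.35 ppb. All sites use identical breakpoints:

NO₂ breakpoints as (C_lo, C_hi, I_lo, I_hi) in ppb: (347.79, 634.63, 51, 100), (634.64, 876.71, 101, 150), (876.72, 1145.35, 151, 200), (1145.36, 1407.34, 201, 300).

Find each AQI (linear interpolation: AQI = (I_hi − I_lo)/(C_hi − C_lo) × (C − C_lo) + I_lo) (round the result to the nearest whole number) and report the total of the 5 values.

801

Site H: 920.82 lies in 876.72–1145.35, so I_lo=151, I_hi=200, C_lo=876.72, C_hi=1145.35.
(200−151)/(1145.35−876.72) × (920.82−876.72) + 151 = 49/268.63 × 44.10 + 151 ≈ 159.04 → 159.
Site J: 720.67 lies in 634.64–876.71, so I_lo=101, I_hi=150, C_lo=634.64, C_hi=876.71.
(150−101)/(876.71−634.64) × (720.67−634.64) + 101 = 49/242.07 × 86.03 + 101 ≈ 118.41 → 118.
Site F: 494.42 lies in 347.79–634.63, so I_lo=51, I_hi=100, C_lo=347.79, C_hi=634.63.
(100−51)/(634.63−347.79) × (494.42−347.79) + 51 = 49/286.84 × 146.63 + 51 ≈ 76.05 → 76.
Site K: 1365.96 ∈ [1145.36, 1407.34] ↔ index [201, 300].
201 + (1365.96−1145.36)·(300−201)/(1407.34−1145.36) = 201 + 220.60·99/261.98 ≈ 284.36, so AQI = 284.
Site G: row 876.72–1145.35 (AQI 151–200). (200−151)·(946.35−876.72)/(1145.35−876.72) + 151 = 49·69.63/268.63 + 151 ≈ 163.70 → 164.
AQIs: Site H=159, Site J=118, Site F=76, Site K=284, Site G=164. Sum = 159 + 118 + 76 + 284 + 164 = 801.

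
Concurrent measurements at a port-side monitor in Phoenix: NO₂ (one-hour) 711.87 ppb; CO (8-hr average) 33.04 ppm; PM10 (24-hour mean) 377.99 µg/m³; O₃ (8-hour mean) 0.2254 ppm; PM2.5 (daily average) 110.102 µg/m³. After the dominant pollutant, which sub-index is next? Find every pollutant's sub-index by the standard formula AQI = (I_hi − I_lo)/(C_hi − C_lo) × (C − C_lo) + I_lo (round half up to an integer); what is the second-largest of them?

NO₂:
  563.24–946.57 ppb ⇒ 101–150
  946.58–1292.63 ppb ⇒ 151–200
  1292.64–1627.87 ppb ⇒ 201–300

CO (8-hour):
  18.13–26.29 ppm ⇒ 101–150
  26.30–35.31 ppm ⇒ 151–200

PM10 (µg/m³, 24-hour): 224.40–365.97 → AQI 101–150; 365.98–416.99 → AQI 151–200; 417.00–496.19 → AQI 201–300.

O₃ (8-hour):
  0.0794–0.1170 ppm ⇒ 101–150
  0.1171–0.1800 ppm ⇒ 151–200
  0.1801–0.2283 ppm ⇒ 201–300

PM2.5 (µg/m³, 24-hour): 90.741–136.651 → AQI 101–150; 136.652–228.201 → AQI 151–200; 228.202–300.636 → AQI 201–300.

NO₂ 711.87: bracket 563.24–946.57 → index 101–150; slope 49/383.33, offset 148.63.
AQI = 101 + 49/383.33·148.63 ≈ 120.00 ⇒ 120.
CO: 33.04 lies in 26.30–35.31, so I_lo=151, I_hi=200, C_lo=26.30, C_hi=35.31.
(200−151)/(35.31−26.30) × (33.04−26.30) + 151 = 49/9.01 × 6.74 + 151 ≈ 187.65 → 188.
PM10 377.99: bracket 365.98–416.99 → index 151–200; slope 49/51.01, offset 12.01.
AQI = 151 + 49/51.01·12.01 ≈ 162.54 ⇒ 163.
O₃: 0.2254 ∈ [0.1801, 0.2283] ↔ index [201, 300].
201 + (0.2254−0.1801)·(300−201)/(0.2283−0.1801) = 201 + 0.0453·99/0.0482 ≈ 294.04, so AQI = 294.
PM2.5: 110.102 ∈ [90.741, 136.651] ↔ index [101, 150].
101 + (110.102−90.741)·(150−101)/(136.651−90.741) = 101 + 19.361·49/45.910 ≈ 121.66, so AQI = 122.
Sub-indices: NO₂→120, CO→188, PM10→163, O₃→294, PM2.5→122. Ranked high→low: 294, 188, 163, 122, 120. Second-highest sub-index = 188.

188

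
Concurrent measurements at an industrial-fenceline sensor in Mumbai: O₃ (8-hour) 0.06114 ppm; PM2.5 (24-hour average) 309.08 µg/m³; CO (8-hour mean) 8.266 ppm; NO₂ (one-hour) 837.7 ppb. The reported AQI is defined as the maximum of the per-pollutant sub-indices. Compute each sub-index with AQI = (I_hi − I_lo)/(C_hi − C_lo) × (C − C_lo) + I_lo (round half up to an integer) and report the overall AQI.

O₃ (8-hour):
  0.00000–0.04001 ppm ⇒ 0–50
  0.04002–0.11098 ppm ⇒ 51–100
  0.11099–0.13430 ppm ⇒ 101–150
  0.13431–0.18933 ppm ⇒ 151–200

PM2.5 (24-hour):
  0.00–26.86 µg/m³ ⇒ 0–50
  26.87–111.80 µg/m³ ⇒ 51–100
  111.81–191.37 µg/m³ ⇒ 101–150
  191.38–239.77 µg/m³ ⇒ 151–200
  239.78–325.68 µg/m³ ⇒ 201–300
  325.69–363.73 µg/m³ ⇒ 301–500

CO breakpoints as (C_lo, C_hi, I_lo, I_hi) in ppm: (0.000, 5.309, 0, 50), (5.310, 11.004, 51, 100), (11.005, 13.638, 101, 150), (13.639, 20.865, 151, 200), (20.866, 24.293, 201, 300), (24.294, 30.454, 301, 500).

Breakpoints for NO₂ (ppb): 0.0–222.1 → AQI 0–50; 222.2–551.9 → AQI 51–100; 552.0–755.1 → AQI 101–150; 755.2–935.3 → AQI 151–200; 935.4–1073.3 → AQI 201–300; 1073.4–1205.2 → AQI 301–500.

281

O₃: 0.06114 ∈ [0.04002, 0.11098] ↔ index [51, 100].
51 + (0.06114−0.04002)·(100−51)/(0.11098−0.04002) = 51 + 0.02112·49/0.07096 ≈ 65.58, so AQI = 66.
PM2.5: row 239.78–325.68 (AQI 201–300). (300−201)·(309.08−239.78)/(325.68−239.78) + 201 = 99·69.30/85.90 + 201 ≈ 280.87 → 281.
CO 8.266: bracket 5.310–11.004 → index 51–100; slope 49/5.694, offset 2.956.
AQI = 51 + 49/5.694·2.956 ≈ 76.44 ⇒ 76.
NO₂: 837.7 lies in 755.2–935.3, so I_lo=151, I_hi=200, C_lo=755.2, C_hi=935.3.
(200−151)/(935.3−755.2) × (837.7−755.2) + 151 = 49/180.1 × 82.5 + 151 ≈ 173.45 → 173.
Sub-indices: O₃→66, PM2.5→281, CO→76, NO₂→173. Overall AQI = max = 281; dominant pollutant is PM2.5.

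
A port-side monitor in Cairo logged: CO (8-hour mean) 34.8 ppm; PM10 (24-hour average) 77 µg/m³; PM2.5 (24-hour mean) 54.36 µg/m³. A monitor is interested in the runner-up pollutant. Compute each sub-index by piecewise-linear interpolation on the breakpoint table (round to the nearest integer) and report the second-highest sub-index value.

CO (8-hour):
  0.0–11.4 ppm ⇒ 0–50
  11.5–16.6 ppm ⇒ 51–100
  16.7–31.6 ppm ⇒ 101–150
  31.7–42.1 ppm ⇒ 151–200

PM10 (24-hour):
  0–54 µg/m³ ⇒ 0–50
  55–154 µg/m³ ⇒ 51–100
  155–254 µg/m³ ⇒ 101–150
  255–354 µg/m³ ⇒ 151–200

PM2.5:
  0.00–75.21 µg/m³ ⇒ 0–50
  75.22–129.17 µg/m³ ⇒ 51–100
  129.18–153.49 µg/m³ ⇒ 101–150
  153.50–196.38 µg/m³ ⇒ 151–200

CO: row 31.7–42.1 (AQI 151–200). (200−151)·(34.8−31.7)/(42.1−31.7) + 151 = 49·3.1/10.4 + 151 ≈ 165.61 → 166.
PM10: 77 lies in 55–154, so I_lo=51, I_hi=100, C_lo=55, C_hi=154.
(100−51)/(154−55) × (77−55) + 51 = 49/99 × 22 + 51 ≈ 61.89 → 62.
PM2.5 54.36: bracket 0.00–75.21 → index 0–50; slope 50/75.21, offset 54.36.
AQI = 0 + 50/75.21·54.36 ≈ 36.14 ⇒ 36.
Sub-indices: CO→166, PM10→62, PM2.5→36. Ranked high→low: 166, 62, 36. Second-highest sub-index = 62.

62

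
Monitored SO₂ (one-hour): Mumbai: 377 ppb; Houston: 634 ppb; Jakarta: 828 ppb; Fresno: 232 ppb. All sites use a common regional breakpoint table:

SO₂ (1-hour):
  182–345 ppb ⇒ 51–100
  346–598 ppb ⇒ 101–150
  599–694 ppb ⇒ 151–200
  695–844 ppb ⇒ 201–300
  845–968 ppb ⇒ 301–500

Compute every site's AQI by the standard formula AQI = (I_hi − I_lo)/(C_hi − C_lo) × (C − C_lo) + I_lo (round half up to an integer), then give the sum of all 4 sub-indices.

631

Mumbai: 377 lies in 346–598, so I_lo=101, I_hi=150, C_lo=346, C_hi=598.
(150−101)/(598−346) × (377−346) + 101 = 49/252 × 31 + 101 ≈ 107.03 → 107.
Houston: 634 ∈ [599, 694] ↔ index [151, 200].
151 + (634−599)·(200−151)/(694−599) = 151 + 35·49/95 ≈ 169.05, so AQI = 169.
Jakarta: 828 ∈ [695, 844] ↔ index [201, 300].
201 + (828−695)·(300−201)/(844−695) = 201 + 133·99/149 ≈ 289.37, so AQI = 289.
Fresno: 232 ∈ [182, 345] ↔ index [51, 100].
51 + (232−182)·(100−51)/(345−182) = 51 + 50·49/163 ≈ 66.03, so AQI = 66.
AQIs: Mumbai=107, Houston=169, Jakarta=289, Fresno=66. Sum = 107 + 169 + 289 + 66 = 631.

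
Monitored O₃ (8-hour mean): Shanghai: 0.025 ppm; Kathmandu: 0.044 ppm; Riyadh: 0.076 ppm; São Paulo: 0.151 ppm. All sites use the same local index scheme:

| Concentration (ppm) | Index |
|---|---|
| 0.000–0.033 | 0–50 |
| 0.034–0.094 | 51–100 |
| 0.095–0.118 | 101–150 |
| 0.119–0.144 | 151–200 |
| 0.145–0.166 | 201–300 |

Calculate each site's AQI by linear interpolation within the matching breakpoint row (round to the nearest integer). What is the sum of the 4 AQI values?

Shanghai: 0.025 ∈ [0.000, 0.033] ↔ index [0, 50].
0 + (0.025−0.000)·(50−0)/(0.033−0.000) = 0 + 0.025·50/0.033 ≈ 37.88, so AQI = 38.
Kathmandu: row 0.034–0.094 (AQI 51–100). (100−51)·(0.044−0.034)/(0.094−0.034) + 51 = 49·0.010/0.060 + 51 ≈ 59.17 → 59.
Riyadh: 0.076 ∈ [0.034, 0.094] ↔ index [51, 100].
51 + (0.076−0.034)·(100−51)/(0.094−0.034) = 51 + 0.042·49/0.060 ≈ 85.30, so AQI = 85.
São Paulo: 0.151 lies in 0.145–0.166, so I_lo=201, I_hi=300, C_lo=0.145, C_hi=0.166.
(300−201)/(0.166−0.145) × (0.151−0.145) + 201 = 99/0.021 × 0.006 + 201 ≈ 229.29 → 229.
AQIs: Shanghai=38, Kathmandu=59, Riyadh=85, São Paulo=229. Sum = 38 + 59 + 85 + 229 = 411.

411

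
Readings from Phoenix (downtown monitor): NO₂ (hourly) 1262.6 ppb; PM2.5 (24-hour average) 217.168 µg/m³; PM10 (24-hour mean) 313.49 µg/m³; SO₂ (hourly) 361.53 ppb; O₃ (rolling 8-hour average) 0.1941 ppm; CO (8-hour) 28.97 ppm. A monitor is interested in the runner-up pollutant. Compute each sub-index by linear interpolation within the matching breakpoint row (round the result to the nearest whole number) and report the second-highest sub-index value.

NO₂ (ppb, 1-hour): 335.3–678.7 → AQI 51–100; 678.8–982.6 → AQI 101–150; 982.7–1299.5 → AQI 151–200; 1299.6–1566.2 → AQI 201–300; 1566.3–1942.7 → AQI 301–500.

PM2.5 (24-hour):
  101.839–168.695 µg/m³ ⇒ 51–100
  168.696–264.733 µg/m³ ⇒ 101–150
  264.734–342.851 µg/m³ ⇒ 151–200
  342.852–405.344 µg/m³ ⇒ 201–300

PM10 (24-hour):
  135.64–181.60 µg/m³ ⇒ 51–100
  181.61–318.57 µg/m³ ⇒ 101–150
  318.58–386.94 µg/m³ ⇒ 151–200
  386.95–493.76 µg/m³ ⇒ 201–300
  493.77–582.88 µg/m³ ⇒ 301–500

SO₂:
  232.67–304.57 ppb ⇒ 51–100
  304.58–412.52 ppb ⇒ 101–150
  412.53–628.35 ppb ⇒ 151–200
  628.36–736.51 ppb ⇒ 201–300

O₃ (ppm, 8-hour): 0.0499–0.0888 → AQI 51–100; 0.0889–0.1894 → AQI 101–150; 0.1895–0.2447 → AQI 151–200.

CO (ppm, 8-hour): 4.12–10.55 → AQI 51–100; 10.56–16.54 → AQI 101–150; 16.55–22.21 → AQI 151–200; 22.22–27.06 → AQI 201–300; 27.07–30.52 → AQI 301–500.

NO₂: 1262.6 lies in 982.7–1299.5, so I_lo=151, I_hi=200, C_lo=982.7, C_hi=1299.5.
(200−151)/(1299.5−982.7) × (1262.6−982.7) + 151 = 49/316.8 × 279.9 + 151 ≈ 194.29 → 194.
PM2.5: 217.168 ∈ [168.696, 264.733] ↔ index [101, 150].
101 + (217.168−168.696)·(150−101)/(264.733−168.696) = 101 + 48.472·49/96.037 ≈ 125.73, so AQI = 126.
PM10 313.49: bracket 181.61–318.57 → index 101–150; slope 49/136.96, offset 131.88.
AQI = 101 + 49/136.96·131.88 ≈ 148.18 ⇒ 148.
SO₂: 361.53 ∈ [304.58, 412.52] ↔ index [101, 150].
101 + (361.53−304.58)·(150−101)/(412.52−304.58) = 101 + 56.95·49/107.94 ≈ 126.85, so AQI = 127.
O₃: row 0.1895–0.2447 (AQI 151–200). (200−151)·(0.1941−0.1895)/(0.2447−0.1895) + 151 = 49·0.0046/0.0552 + 151 ≈ 155.08 → 155.
CO 28.97: bracket 27.07–30.52 → index 301–500; slope 199/3.45, offset 1.90.
AQI = 301 + 199/3.45·1.90 ≈ 410.59 ⇒ 411.
Sub-indices: NO₂→194, PM2.5→126, PM10→148, SO₂→127, O₃→155, CO→411. Ranked high→low: 411, 194, 155, 148, 127, 126. Second-highest sub-index = 194.

194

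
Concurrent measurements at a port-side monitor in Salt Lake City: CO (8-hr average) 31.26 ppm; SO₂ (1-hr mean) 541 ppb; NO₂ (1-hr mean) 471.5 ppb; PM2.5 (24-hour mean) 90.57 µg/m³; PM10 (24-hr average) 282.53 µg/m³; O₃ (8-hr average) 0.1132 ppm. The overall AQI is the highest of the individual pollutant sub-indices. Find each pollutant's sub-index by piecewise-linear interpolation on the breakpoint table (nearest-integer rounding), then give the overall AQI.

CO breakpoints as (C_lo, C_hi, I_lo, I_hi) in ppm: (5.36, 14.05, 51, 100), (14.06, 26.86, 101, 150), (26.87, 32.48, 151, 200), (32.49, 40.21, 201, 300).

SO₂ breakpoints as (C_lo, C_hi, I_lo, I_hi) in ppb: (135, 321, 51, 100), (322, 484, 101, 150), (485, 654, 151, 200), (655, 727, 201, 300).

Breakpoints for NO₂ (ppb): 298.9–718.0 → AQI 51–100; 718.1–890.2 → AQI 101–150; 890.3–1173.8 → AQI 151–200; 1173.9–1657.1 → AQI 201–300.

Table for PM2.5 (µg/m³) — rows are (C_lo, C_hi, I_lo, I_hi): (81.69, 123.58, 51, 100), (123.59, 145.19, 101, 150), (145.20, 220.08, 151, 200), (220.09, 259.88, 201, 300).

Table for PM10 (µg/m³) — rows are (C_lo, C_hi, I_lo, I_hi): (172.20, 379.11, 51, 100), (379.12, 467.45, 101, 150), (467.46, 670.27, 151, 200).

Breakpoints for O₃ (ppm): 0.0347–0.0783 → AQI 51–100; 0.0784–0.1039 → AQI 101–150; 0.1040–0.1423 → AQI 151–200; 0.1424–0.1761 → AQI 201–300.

CO: 31.26 ∈ [26.87, 32.48] ↔ index [151, 200].
151 + (31.26−26.87)·(200−151)/(32.48−26.87) = 151 + 4.39·49/5.61 ≈ 189.34, so AQI = 189.
SO₂: 541 ∈ [485, 654] ↔ index [151, 200].
151 + (541−485)·(200−151)/(654−485) = 151 + 56·49/169 ≈ 167.24, so AQI = 167.
NO₂: row 298.9–718.0 (AQI 51–100). (100−51)·(471.5−298.9)/(718.0−298.9) + 51 = 49·172.6/419.1 + 51 ≈ 71.18 → 71.
PM2.5: 90.57 ∈ [81.69, 123.58] ↔ index [51, 100].
51 + (90.57−81.69)·(100−51)/(123.58−81.69) = 51 + 8.88·49/41.89 ≈ 61.39, so AQI = 61.
PM10 282.53: bracket 172.20–379.11 → index 51–100; slope 49/206.91, offset 110.33.
AQI = 51 + 49/206.91·110.33 ≈ 77.13 ⇒ 77.
O₃: 0.1132 lies in 0.1040–0.1423, so I_lo=151, I_hi=200, C_lo=0.1040, C_hi=0.1423.
(200−151)/(0.1423−0.1040) × (0.1132−0.1040) + 151 = 49/0.0383 × 0.0092 + 151 ≈ 162.77 → 163.
Sub-indices: CO→189, SO₂→167, NO₂→71, PM2.5→61, PM10→77, O₃→163. Overall AQI = max = 189; dominant pollutant is CO.

189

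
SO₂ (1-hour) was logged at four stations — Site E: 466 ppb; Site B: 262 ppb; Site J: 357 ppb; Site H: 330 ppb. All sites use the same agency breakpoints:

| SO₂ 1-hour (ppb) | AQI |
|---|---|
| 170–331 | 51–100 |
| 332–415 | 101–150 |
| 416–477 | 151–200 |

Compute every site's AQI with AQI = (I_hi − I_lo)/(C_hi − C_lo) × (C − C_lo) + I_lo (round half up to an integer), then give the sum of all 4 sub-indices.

Site E: 466 ∈ [416, 477] ↔ index [151, 200].
151 + (466−416)·(200−151)/(477−416) = 151 + 50·49/61 ≈ 191.16, so AQI = 191.
Site B 262: bracket 170–331 → index 51–100; slope 49/161, offset 92.
AQI = 51 + 49/161·92 ≈ 79.00 ⇒ 79.
Site J: 357 lies in 332–415, so I_lo=101, I_hi=150, C_lo=332, C_hi=415.
(150−101)/(415−332) × (357−332) + 101 = 49/83 × 25 + 101 ≈ 115.76 → 116.
Site H 330: bracket 170–331 → index 51–100; slope 49/161, offset 160.
AQI = 51 + 49/161·160 ≈ 99.70 ⇒ 100.
AQIs: Site E=191, Site B=79, Site J=116, Site H=100. Sum = 191 + 79 + 116 + 100 = 486.

486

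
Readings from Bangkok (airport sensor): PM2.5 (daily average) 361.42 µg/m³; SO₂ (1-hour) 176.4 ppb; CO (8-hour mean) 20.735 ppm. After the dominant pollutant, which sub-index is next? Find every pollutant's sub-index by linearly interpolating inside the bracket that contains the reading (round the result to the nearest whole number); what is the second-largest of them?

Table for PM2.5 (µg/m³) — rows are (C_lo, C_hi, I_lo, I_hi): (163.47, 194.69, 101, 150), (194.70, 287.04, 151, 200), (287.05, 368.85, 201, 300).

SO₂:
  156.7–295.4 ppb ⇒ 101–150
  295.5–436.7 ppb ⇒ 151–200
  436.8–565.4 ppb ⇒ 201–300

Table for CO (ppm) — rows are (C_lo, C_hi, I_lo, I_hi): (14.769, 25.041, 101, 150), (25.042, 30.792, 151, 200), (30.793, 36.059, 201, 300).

129

PM2.5: row 287.05–368.85 (AQI 201–300). (300−201)·(361.42−287.05)/(368.85−287.05) + 201 = 99·74.37/81.80 + 201 ≈ 291.01 → 291.
SO₂: row 156.7–295.4 (AQI 101–150). (150−101)·(176.4−156.7)/(295.4−156.7) + 101 = 49·19.7/138.7 + 101 ≈ 107.96 → 108.
CO: row 14.769–25.041 (AQI 101–150). (150−101)·(20.735−14.769)/(25.041−14.769) + 101 = 49·5.966/10.272 + 101 ≈ 129.46 → 129.
Sub-indices: PM2.5→291, SO₂→108, CO→129. Ranked high→low: 291, 129, 108. Second-highest sub-index = 129.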